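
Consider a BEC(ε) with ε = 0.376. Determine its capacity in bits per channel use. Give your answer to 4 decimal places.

Binary erasure channel: capacity C = 1 − ε.
C = 1 − 0.376 = 0.6240 bits per channel use.

0.6240 bits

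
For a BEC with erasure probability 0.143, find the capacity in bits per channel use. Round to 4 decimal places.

0.8570 bits

Binary erasure channel: capacity C = 1 − ε.
C = 1 − 0.143 = 0.8570 bits per channel use.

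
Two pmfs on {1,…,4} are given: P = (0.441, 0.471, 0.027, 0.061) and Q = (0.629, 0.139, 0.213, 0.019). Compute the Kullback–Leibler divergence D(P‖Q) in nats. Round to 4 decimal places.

0.4336 nats

D(P‖Q) = Σ p·ln(p/q).
  0.441·ln(0.441/0.629) = -0.15659
  0.471·ln(0.471/0.139) = 0.57480
  0.027·ln(0.027/0.213) = -0.05577
  0.061·ln(0.061/0.019) = 0.07115
D(P‖Q) = 0.4336 nats.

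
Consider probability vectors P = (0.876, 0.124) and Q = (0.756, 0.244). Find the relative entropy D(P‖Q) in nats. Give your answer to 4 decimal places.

D(P‖Q) = Σ p·ln(p/q).
  0.876·ln(0.876/0.756) = 0.12906
  0.124·ln(0.124/0.244) = -0.08393
D(P‖Q) = 0.0451 nats.

0.0451 nats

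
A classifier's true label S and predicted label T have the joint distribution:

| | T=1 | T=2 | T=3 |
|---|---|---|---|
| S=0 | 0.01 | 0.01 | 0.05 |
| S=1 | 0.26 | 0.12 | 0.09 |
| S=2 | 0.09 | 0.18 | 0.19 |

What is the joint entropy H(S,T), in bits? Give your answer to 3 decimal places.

H(S,T) = −Σ p(x,y)·log₂ p(x,y) over all 9 cells.
  cell (0,1): −0.01·log₂0.01 = 0.0664
  cell (0,2): −0.01·log₂0.01 = 0.0664
  cell (0,3): −0.05·log₂0.05 = 0.2161
  cell (1,1): −0.26·log₂0.26 = 0.5053
  cell (1,2): −0.12·log₂0.12 = 0.3671
  cell (1,3): −0.09·log₂0.09 = 0.3127
  cell (2,1): −0.09·log₂0.09 = 0.3127
  cell (2,2): −0.18·log₂0.18 = 0.4453
  cell (2,3): −0.19·log₂0.19 = 0.4552
Sum = 2.747 bits.

2.747 bits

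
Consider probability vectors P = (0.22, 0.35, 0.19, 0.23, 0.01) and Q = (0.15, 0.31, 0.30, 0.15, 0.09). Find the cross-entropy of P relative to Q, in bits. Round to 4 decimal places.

H(P,Q) = −Σ p·log₂ q.
  −0.22·log₂(0.15) = 0.60213
  −0.35·log₂(0.31) = 0.59138
  −0.19·log₂(0.30) = 0.33002
  −0.23·log₂(0.15) = 0.62950
  −0.01·log₂(0.09) = 0.03474
H(P,Q) = 2.1878 bits.

2.1878 bits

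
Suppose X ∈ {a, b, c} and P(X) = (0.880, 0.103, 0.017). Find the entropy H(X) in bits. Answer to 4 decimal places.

H(X) = −Σ p·log₂ p.
  −(0.880)·log₂(0.880) = 0.16229
  −(0.103)·log₂(0.103) = 0.33777
  −(0.017)·log₂(0.017) = 0.09993
Sum: 0.16229 + 0.33777 + 0.09993 = 0.6000 bits.

0.6000 bits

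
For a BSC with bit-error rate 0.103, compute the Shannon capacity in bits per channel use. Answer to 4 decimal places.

0.5216 bits

Binary symmetric channel: C = 1 − h₂(ε) where h₂ is the binary entropy function.
h₂(0.103) = −0.103·log₂0.103 − 0.897·log₂0.897 = 0.4784.
C = 1 − 0.4784 = 0.5216 bits per channel use.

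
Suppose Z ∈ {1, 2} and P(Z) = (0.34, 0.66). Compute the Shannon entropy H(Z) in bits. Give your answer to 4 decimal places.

H(Z) = −Σ p·log₂ p.
  −(0.34)·log₂(0.34) = 0.52917
  −(0.66)·log₂(0.66) = 0.39564
Sum: 0.52917 + 0.39564 = 0.9248 bits.

0.9248 bits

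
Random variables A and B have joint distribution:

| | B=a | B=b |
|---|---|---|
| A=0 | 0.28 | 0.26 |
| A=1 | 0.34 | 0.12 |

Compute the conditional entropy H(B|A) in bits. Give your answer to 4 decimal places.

Marginals: p(A) = (0.5400, 0.4600), p(B) = (0.6200, 0.3800).
H(B|A) = Σ p(A) · H(B|A=·).
  A=0: p=0.5400, H(B|A=0) = 0.9990
  A=1: p=0.4600, H(B|A=1) = 0.8281
Weighted sum = 0.9204 bits.

0.9204 bits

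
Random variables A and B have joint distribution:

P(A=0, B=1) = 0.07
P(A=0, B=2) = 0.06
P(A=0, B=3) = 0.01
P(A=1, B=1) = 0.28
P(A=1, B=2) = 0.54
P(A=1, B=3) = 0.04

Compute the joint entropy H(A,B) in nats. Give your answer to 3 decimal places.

H(A,B) = −Σ p(x,y)·ln p(x,y) over all 6 cells.
  cell (0,1): −0.07·ln0.07 = 0.1861
  cell (0,2): −0.06·ln0.06 = 0.1688
  cell (0,3): −0.01·ln0.01 = 0.0461
  cell (1,1): −0.28·ln0.28 = 0.3564
  cell (1,2): −0.54·ln0.54 = 0.3327
  cell (1,3): −0.04·ln0.04 = 0.1288
Sum = 1.219 nats.

1.219 nats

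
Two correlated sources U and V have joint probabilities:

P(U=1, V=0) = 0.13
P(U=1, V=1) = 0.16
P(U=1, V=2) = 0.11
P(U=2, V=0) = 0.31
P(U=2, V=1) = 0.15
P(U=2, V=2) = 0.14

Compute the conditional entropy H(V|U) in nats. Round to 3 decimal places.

1.051 nats

Chain rule: H(V|U) = H(U,V) − H(U).
Marginals: p(U) = (0.4000, 0.6000), p(V) = (0.4400, 0.3100, 0.2500).
H(U,V) = 1.7241 nats; H(U) = 0.6730 nats.
H(V|U) = 1.7241 − 0.6730 = 1.051 nats.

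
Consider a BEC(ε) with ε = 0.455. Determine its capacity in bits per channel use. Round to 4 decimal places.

Binary erasure channel: capacity C = 1 − ε.
C = 1 − 0.455 = 0.5450 bits per channel use.

0.5450 bits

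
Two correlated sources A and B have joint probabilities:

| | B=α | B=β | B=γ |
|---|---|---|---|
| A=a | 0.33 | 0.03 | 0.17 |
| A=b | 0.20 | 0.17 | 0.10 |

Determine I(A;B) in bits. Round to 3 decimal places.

0.112 bits

Marginals: p(A) = (0.5300, 0.4700), p(B) = (0.5300, 0.2000, 0.2700).
I(A;B) = Σ p(x,y)·log₂[p(x,y)/(p(x)p(y))].
  (a,α): 0.33·log₂(1.1748) = 0.0767
  (a,β): 0.03·log₂(0.2830) = -0.0546
  (a,γ): 0.17·log₂(1.1880) = 0.0422
  (b,α): 0.20·log₂(0.8029) = -0.0633
  (b,β): 0.17·log₂(1.8085) = 0.1453
  (b,γ): 0.10·log₂(0.7880) = -0.0344
Sum = 0.112 bits.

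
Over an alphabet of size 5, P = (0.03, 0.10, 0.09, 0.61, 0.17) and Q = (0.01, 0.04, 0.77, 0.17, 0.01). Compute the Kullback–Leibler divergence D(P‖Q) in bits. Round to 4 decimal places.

1.7203 bits

D(P‖Q) = Σ p·log₂(p/q).
  0.03·log₂(0.03/0.01) = 0.04755
  0.10·log₂(0.10/0.04) = 0.13219
  0.09·log₂(0.09/0.77) = -0.27872
  0.61·log₂(0.61/0.17) = 1.12440
  0.17·log₂(0.17/0.01) = 0.69487
D(P‖Q) = 1.7203 bits.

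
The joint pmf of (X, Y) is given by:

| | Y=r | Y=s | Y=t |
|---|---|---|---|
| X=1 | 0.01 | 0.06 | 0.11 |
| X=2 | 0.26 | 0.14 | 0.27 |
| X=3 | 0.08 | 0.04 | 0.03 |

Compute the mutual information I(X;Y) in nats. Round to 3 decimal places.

Marginals: p(X) = (0.1800, 0.6700, 0.1500), p(Y) = (0.3500, 0.2400, 0.4100).
I(X;Y) = H(X) + H(Y) − H(X,Y).
H(X) = 0.8616, H(Y) = 1.0755, H(X,Y) = 1.8727.
I(X;Y) = 0.8616 + 1.0755 − 1.8727 = 0.064 nats.

0.064 nats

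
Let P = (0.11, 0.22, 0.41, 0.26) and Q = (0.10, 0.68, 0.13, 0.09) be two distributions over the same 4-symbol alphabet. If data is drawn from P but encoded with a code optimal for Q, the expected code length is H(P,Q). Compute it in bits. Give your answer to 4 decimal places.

2.5978 bits

H(P,Q) = −Σ p·log₂ q.
  −0.11·log₂(0.10) = 0.36541
  −0.22·log₂(0.68) = 0.12241
  −0.41·log₂(0.13) = 1.20680
  −0.26·log₂(0.09) = 0.90322
H(P,Q) = 2.5978 bits.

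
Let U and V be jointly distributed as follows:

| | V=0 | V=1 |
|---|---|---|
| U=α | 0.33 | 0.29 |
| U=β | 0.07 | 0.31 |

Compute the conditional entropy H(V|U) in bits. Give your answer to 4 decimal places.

0.8800 bits

Marginals: p(U) = (0.6200, 0.3800), p(V) = (0.4000, 0.6000).
H(V|U) = Σ p(U) · H(V|U=·).
  U=α: p=0.6200, H(V|U=α) = 0.9970
  U=β: p=0.3800, H(V|U=β) = 0.6892
Weighted sum = 0.8800 bits.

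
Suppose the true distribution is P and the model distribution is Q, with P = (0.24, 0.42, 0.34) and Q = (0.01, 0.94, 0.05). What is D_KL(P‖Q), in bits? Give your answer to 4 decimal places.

1.5525 bits

D(P‖Q) = Σ p·log₂(p/q).
  0.24·log₂(0.24/0.01) = 1.10039
  0.42·log₂(0.42/0.94) = -0.48815
  0.34·log₂(0.34/0.05) = 0.94028
D(P‖Q) = 1.5525 bits.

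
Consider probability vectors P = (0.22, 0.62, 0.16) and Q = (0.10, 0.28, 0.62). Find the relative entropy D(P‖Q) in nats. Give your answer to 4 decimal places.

0.4496 nats

D(P‖Q) = Σ p·ln(p/q).
  0.22·ln(0.22/0.10) = 0.17346
  0.62·ln(0.62/0.28) = 0.49286
  0.16·ln(0.16/0.62) = -0.21673
D(P‖Q) = 0.4496 nats.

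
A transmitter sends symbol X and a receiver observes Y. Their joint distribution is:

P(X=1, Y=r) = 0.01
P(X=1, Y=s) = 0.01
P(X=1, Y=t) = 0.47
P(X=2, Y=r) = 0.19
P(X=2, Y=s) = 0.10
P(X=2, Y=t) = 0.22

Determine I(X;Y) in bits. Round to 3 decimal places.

0.271 bits

Marginals: p(X) = (0.4900, 0.5100), p(Y) = (0.2000, 0.1100, 0.6900).
I(X;Y) = Σ p(x,y)·log₂[p(x,y)/(p(x)p(y))].
  (1,r): 0.01·log₂(0.1020) = -0.0329
  (1,s): 0.01·log₂(0.1855) = -0.0243
  (1,t): 0.47·log₂(1.3901) = 0.2233
  (2,r): 0.19·log₂(1.8627) = 0.1705
  (2,s): 0.10·log₂(1.7825) = 0.0834
  (2,t): 0.22·log₂(0.6252) = -0.1491
Sum = 0.271 bits.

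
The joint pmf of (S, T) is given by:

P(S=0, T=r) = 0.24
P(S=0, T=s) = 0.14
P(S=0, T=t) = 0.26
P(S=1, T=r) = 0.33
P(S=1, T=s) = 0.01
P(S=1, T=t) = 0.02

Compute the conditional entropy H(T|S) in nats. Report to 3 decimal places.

Marginals: p(S) = (0.6400, 0.3600), p(T) = (0.5700, 0.1500, 0.2800).
H(T|S) = Σ p(S) · H(T|S=·).
  S=0: p=0.6400, H(T|S=0) = 1.0662
  S=1: p=0.3600, H(T|S=1) = 0.3399
Weighted sum = 0.805 nats.

0.805 nats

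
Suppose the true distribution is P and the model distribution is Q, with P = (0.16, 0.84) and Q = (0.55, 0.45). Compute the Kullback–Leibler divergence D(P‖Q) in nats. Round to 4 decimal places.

D(P‖Q) = Σ p·ln(p/q).
  0.16·ln(0.16/0.55) = -0.19756
  0.84·ln(0.84/0.45) = 0.52429
D(P‖Q) = 0.3267 nats.

0.3267 nats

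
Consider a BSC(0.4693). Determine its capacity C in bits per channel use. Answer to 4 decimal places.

0.0027 bits

Binary symmetric channel: C = 1 − h₂(ε) where h₂ is the binary entropy function.
h₂(0.4693) = −0.4693·log₂0.4693 − 0.5307·log₂0.5307 = 0.9973.
C = 1 − 0.9973 = 0.0027 bits per channel use.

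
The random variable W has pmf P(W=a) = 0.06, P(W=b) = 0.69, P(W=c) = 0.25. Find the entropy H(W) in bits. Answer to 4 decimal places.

H(W) = −Σ p·log₂ p.
  −(0.06)·log₂(0.06) = 0.24353
  −(0.69)·log₂(0.69) = 0.36938
  −(0.25)·log₂(0.25) = 0.50000
Sum: 0.24353 + 0.36938 + 0.50000 = 1.1129 bits.

1.1129 bits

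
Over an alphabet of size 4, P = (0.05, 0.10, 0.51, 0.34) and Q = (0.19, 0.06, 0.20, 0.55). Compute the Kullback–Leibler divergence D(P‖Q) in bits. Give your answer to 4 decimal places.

0.4302 bits

D(P‖Q) = Σ p·log₂(p/q).
  0.05·log₂(0.05/0.19) = -0.09630
  0.10·log₂(0.10/0.06) = 0.07370
  0.51·log₂(0.51/0.20) = 0.68875
  0.34·log₂(0.34/0.55) = -0.23592
D(P‖Q) = 0.4302 bits.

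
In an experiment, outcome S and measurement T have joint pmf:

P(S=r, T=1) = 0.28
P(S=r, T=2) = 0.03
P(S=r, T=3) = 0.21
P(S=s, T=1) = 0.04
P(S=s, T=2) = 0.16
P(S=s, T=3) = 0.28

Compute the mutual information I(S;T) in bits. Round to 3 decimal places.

0.223 bits

Marginals: p(S) = (0.5200, 0.4800), p(T) = (0.3200, 0.1900, 0.4900).
I(S;T) = Σ p(x,y)·log₂[p(x,y)/(p(x)p(y))].
  (r,1): 0.28·log₂(1.6827) = 0.2102
  (r,2): 0.03·log₂(0.3036) = -0.0516
  (r,3): 0.21·log₂(0.8242) = -0.0586
  (s,1): 0.04·log₂(0.2604) = -0.0776
  (s,2): 0.16·log₂(1.7544) = 0.1298
  (s,3): 0.28·log₂(1.1905) = 0.0704
Sum = 0.223 bits.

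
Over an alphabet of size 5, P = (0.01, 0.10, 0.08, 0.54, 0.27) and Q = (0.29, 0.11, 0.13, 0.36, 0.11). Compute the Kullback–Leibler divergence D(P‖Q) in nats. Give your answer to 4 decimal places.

0.3794 nats

D(P‖Q) = Σ p·ln(p/q).
  0.01·ln(0.01/0.29) = -0.03367
  0.10·ln(0.10/0.11) = -0.00953
  0.08·ln(0.08/0.13) = -0.03884
  0.54·ln(0.54/0.36) = 0.21895
  0.27·ln(0.27/0.11) = 0.24244
D(P‖Q) = 0.3794 nats.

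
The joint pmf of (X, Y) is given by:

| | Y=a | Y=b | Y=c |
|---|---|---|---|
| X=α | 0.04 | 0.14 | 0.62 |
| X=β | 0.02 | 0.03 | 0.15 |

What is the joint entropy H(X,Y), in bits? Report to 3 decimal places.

H(X,Y) = −Σ p(x,y)·log₂ p(x,y) over all 6 cells.
  cell (α,a): −0.04·log₂0.04 = 0.1858
  cell (α,b): −0.14·log₂0.14 = 0.3971
  cell (α,c): −0.62·log₂0.62 = 0.4276
  cell (β,a): −0.02·log₂0.02 = 0.1129
  cell (β,b): −0.03·log₂0.03 = 0.1518
  cell (β,c): −0.15·log₂0.15 = 0.4105
Sum = 1.686 bits.

1.686 bits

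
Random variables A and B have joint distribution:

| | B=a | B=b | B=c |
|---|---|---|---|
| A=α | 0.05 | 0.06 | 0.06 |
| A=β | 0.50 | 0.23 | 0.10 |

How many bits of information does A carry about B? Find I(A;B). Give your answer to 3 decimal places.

Marginals: p(A) = (0.1700, 0.8300), p(B) = (0.5500, 0.2900, 0.1600).
I(A;B) = Σ p(x,y)·log₂[p(x,y)/(p(x)p(y))].
  (α,a): 0.05·log₂(0.5348) = -0.0452
  (α,b): 0.06·log₂(1.2170) = 0.0170
  (α,c): 0.06·log₂(2.2059) = 0.0685
  (β,a): 0.50·log₂(1.0953) = 0.0657
  (β,b): 0.23·log₂(0.9555) = -0.0151
  (β,c): 0.10·log₂(0.7530) = -0.0409
Sum = 0.050 bits.

0.050 bits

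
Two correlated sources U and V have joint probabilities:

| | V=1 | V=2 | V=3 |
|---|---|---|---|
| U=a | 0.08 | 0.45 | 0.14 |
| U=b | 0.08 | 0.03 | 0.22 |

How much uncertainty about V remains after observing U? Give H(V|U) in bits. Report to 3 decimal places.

1.216 bits

Chain rule: H(V|U) = H(U,V) − H(U).
Marginals: p(U) = (0.6700, 0.3300), p(V) = (0.1600, 0.4800, 0.3600).
H(U,V) = 2.1309 bits; H(U) = 0.9149 bits.
H(V|U) = 2.1309 − 0.9149 = 1.216 bits.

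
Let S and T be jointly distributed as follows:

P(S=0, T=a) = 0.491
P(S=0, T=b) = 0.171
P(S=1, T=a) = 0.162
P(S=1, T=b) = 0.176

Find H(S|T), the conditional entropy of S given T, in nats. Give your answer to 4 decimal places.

Marginals: p(S) = (0.6620, 0.3380), p(T) = (0.6530, 0.3470).
H(S|T) = Σ p(T) · H(S|T=·).
  T=a: p=0.6530, H(S|T=a) = 0.5602
  T=b: p=0.3470, H(S|T=b) = 0.6930
Weighted sum = 0.6063 nats.

0.6063 nats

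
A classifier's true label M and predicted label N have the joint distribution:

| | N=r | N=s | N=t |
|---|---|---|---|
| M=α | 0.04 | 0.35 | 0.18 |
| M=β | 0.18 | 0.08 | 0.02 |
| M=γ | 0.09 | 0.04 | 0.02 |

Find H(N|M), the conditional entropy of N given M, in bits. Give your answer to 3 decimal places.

Chain rule: H(N|M) = H(M,N) − H(M).
Marginals: p(M) = (0.5700, 0.2800, 0.1500), p(N) = (0.3100, 0.4700, 0.2200).
H(M,N) = 2.6221 bits; H(M) = 1.3870 bits.
H(N|M) = 2.6221 − 1.3870 = 1.235 bits.

1.235 bits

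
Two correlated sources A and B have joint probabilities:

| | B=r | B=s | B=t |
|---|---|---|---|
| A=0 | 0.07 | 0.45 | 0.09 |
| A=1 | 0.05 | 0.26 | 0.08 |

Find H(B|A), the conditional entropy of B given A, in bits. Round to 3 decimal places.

1.148 bits

Marginals: p(A) = (0.6100, 0.3900), p(B) = (0.1200, 0.7100, 0.1700).
H(B|A) = Σ p(A) · H(B|A=·).
  A=0: p=0.6100, H(B|A=0) = 1.0895
  A=1: p=0.3900, H(B|A=1) = 1.2387
Weighted sum = 1.148 bits.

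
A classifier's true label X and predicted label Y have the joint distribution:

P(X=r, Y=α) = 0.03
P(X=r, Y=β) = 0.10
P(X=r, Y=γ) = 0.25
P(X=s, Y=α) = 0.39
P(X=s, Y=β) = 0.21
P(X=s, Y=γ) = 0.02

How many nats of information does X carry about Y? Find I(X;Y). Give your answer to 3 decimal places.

0.290 nats

Marginals: p(X) = (0.3800, 0.6200), p(Y) = (0.4200, 0.3100, 0.2700).
I(X;Y) = Σ p(x,y)·ln[p(x,y)/(p(x)p(y))].
  (r,α): 0.03·ln(0.1880) = -0.0501
  (r,β): 0.10·ln(0.8489) = -0.0164
  (r,γ): 0.25·ln(2.4366) = 0.2227
  (s,α): 0.39·ln(1.4977) = 0.1575
  (s,β): 0.21·ln(1.0926) = 0.0186
  (s,γ): 0.02·ln(0.1195) = -0.0425
Sum = 0.290 nats.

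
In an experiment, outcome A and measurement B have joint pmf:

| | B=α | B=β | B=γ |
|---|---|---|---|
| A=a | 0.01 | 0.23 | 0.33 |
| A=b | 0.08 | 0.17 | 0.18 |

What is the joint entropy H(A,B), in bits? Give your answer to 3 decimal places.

H(A,B) = −Σ p(x,y)·log₂ p(x,y) over all 6 cells.
  cell (a,α): −0.01·log₂0.01 = 0.0664
  cell (a,β): −0.23·log₂0.23 = 0.4877
  cell (a,γ): −0.33·log₂0.33 = 0.5278
  cell (b,α): −0.08·log₂0.08 = 0.2915
  cell (b,β): −0.17·log₂0.17 = 0.4346
  cell (b,γ): −0.18·log₂0.18 = 0.4453
Sum = 2.253 bits.

2.253 bits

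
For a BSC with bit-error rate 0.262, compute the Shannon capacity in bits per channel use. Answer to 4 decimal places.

Binary symmetric channel: C = 1 − h₂(ε) where h₂ is the binary entropy function.
h₂(0.262) = −0.262·log₂0.262 − 0.738·log₂0.738 = 0.8297.
C = 1 − 0.8297 = 0.1703 bits per channel use.

0.1703 bits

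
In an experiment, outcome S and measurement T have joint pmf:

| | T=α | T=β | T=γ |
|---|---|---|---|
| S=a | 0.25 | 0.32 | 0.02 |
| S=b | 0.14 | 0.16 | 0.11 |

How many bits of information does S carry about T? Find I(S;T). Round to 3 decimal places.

0.088 bits

Marginals: p(S) = (0.5900, 0.4100), p(T) = (0.3900, 0.4800, 0.1300).
I(S;T) = Σ p(x,y)·log₂[p(x,y)/(p(x)p(y))].
  (a,α): 0.25·log₂(1.0865) = 0.0299
  (a,β): 0.32·log₂(1.1299) = 0.0564
  (a,γ): 0.02·log₂(0.2608) = -0.0388
  (b,α): 0.14·log₂(0.8755) = -0.0268
  (b,β): 0.16·log₂(0.8130) = -0.0478
  (b,γ): 0.11·log₂(2.0638) = 0.1150
Sum = 0.088 bits.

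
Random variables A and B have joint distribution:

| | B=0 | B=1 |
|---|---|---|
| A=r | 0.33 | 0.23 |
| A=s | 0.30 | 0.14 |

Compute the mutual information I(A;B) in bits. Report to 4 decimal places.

0.0066 bits

Marginals: p(A) = (0.5600, 0.4400), p(B) = (0.6300, 0.3700).
I(A;B) = H(A) + H(B) − H(A,B).
H(A) = 0.9896, H(B) = 0.9507, H(A,B) = 1.9337.
I(A;B) = 0.9896 + 0.9507 − 1.9337 = 0.0066 bits.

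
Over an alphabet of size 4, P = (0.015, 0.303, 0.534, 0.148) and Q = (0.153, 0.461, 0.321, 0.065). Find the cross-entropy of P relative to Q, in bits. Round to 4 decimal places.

1.8382 bits

H(P,Q) = −Σ p·log₂ q.
  −0.015·log₂(0.153) = 0.04063
  −0.303·log₂(0.461) = 0.33850
  −0.534·log₂(0.321) = 0.87542
  −0.148·log₂(0.065) = 0.58363
H(P,Q) = 1.8382 bits.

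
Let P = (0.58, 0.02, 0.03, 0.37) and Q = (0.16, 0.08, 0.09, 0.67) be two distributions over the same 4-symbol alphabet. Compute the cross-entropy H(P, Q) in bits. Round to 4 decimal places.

H(P,Q) = −Σ p·log₂ q.
  −0.58·log₂(0.16) = 1.53344
  −0.02·log₂(0.08) = 0.07288
  −0.03·log₂(0.09) = 0.10422
  −0.37·log₂(0.67) = 0.21377
H(P,Q) = 1.9243 bits.

1.9243 bits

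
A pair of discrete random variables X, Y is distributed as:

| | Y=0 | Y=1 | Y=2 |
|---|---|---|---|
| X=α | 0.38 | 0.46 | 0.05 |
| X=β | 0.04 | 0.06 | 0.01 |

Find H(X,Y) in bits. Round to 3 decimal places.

1.758 bits

H(X,Y) = −Σ p(x,y)·log₂ p(x,y) over all 6 cells.
  cell (α,0): −0.38·log₂0.38 = 0.5305
  cell (α,1): −0.46·log₂0.46 = 0.5153
  cell (α,2): −0.05·log₂0.05 = 0.2161
  cell (β,0): −0.04·log₂0.04 = 0.1858
  cell (β,1): −0.06·log₂0.06 = 0.2435
  cell (β,2): −0.01·log₂0.01 = 0.0664
Sum = 1.758 bits.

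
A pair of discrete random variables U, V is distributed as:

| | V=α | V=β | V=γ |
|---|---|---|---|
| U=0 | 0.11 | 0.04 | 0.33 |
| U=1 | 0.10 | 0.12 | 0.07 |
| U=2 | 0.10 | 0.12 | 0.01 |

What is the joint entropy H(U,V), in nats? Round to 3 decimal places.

H(U,V) = −Σ p(x,y)·ln p(x,y) over all 9 cells.
  cell (0,α): −0.11·ln0.11 = 0.2428
  cell (0,β): −0.04·ln0.04 = 0.1288
  cell (0,γ): −0.33·ln0.33 = 0.3659
  cell (1,α): −0.10·ln0.10 = 0.2303
  cell (1,β): −0.12·ln0.12 = 0.2544
  cell (1,γ): −0.07·ln0.07 = 0.1861
  cell (2,α): −0.10·ln0.10 = 0.2303
  cell (2,β): −0.12·ln0.12 = 0.2544
  cell (2,γ): −0.01·ln0.01 = 0.0461
Sum = 1.939 nats.

1.939 nats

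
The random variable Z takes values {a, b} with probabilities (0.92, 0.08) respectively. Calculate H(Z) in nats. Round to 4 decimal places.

H(Z) = −Σ p·ln p.
  −(0.92)·ln(0.92) = 0.07671
  −(0.08)·ln(0.08) = 0.20206
Sum: 0.07671 + 0.20206 = 0.2788 nats.

0.2788 nats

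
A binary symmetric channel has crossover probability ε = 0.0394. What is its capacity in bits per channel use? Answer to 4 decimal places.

Binary symmetric channel: C = 1 − h₂(ε) where h₂ is the binary entropy function.
h₂(0.0394) = −0.0394·log₂0.0394 − 0.9606·log₂0.9606 = 0.2395.
C = 1 − 0.2395 = 0.7605 bits per channel use.

0.7605 bits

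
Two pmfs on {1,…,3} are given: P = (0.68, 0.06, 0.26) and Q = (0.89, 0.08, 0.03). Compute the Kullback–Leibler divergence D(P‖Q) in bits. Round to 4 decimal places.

0.5211 bits

D(P‖Q) = Σ p·log₂(p/q).
  0.68·log₂(0.68/0.89) = -0.26402
  0.06·log₂(0.06/0.08) = -0.02490
  0.26·log₂(0.26/0.03) = 0.81002
D(P‖Q) = 0.5211 bits.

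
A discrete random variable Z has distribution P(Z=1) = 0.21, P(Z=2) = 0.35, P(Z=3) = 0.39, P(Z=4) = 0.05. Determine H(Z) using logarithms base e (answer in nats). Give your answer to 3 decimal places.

1.212 nats

H(Z) = −Σ p·ln p.
  −(0.21)·ln(0.21) = 0.3277
  −(0.35)·ln(0.35) = 0.3674
  −(0.39)·ln(0.39) = 0.3672
  −(0.05)·ln(0.05) = 0.1498
Sum: 0.3277 + 0.3674 + 0.3672 + 0.1498 = 1.212 nats.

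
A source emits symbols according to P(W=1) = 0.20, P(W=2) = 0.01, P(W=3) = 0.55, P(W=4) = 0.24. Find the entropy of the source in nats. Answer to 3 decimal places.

H(W) = −Σ p·ln p.
  −(0.20)·ln(0.20) = 0.3219
  −(0.01)·ln(0.01) = 0.0461
  −(0.55)·ln(0.55) = 0.3288
  −(0.24)·ln(0.24) = 0.3425
Sum: 0.3219 + 0.0461 + 0.3288 + 0.3425 = 1.039 nats.

1.039 nats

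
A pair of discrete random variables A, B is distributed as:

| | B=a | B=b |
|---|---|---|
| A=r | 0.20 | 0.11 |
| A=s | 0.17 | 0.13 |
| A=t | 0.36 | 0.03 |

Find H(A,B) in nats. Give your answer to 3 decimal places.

H(A,B) = −Σ p(x,y)·ln p(x,y) over all 6 cells.
  cell (r,a): −0.20·ln0.20 = 0.3219
  cell (r,b): −0.11·ln0.11 = 0.2428
  cell (s,a): −0.17·ln0.17 = 0.3012
  cell (s,b): −0.13·ln0.13 = 0.2652
  cell (t,a): −0.36·ln0.36 = 0.3678
  cell (t,b): −0.03·ln0.03 = 0.1052
Sum = 1.604 nats.

1.604 nats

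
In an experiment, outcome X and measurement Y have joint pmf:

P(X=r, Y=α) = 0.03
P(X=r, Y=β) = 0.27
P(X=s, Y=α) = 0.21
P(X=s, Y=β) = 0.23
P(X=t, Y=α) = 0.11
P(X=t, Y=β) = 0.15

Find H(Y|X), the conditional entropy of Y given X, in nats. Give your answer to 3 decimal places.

0.579 nats

Chain rule: H(Y|X) = H(X,Y) − H(X).
Marginals: p(X) = (0.3000, 0.4400, 0.2600), p(Y) = (0.3500, 0.6500).
H(X,Y) = 1.6518 nats; H(X) = 1.0727 nats.
H(Y|X) = 1.6518 − 1.0727 = 0.579 nats.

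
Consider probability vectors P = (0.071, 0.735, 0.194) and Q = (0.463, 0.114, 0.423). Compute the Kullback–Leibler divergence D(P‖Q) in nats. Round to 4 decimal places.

1.0854 nats

D(P‖Q) = Σ p·ln(p/q).
  0.071·ln(0.071/0.463) = -0.13313
  0.735·ln(0.735/0.114) = 1.36980
  0.194·ln(0.194/0.423) = -0.15123
D(P‖Q) = 1.0854 nats.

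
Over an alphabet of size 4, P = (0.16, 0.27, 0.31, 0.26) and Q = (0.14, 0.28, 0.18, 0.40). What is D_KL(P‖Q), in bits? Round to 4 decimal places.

0.0982 bits

D(P‖Q) = Σ p·log₂(p/q).
  0.16·log₂(0.16/0.14) = 0.03082
  0.27·log₂(0.27/0.28) = -0.01417
  0.31·log₂(0.31/0.18) = 0.24312
  0.26·log₂(0.26/0.40) = -0.16159
D(P‖Q) = 0.0982 bits.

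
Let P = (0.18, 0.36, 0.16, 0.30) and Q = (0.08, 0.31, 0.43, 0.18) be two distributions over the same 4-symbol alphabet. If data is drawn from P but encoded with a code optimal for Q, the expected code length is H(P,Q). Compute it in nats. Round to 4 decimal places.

H(P,Q) = −Σ p·ln q.
  −0.18·ln(0.08) = 0.45463
  −0.36·ln(0.31) = 0.42163
  −0.16·ln(0.43) = 0.13504
  −0.30·ln(0.18) = 0.51444
H(P,Q) = 1.5257 nats.

1.5257 nats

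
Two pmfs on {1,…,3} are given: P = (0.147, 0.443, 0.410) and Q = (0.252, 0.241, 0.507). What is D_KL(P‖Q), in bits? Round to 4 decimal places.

D(P‖Q) = Σ p·log₂(p/q).
  0.147·log₂(0.147/0.252) = -0.11431
  0.443·log₂(0.443/0.241) = 0.38908
  0.410·log₂(0.410/0.507) = -0.12561
D(P‖Q) = 0.1492 bits.

0.1492 bits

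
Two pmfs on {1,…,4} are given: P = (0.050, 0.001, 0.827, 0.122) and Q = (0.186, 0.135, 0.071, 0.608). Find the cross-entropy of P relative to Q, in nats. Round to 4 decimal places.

H(P,Q) = −Σ p·ln q.
  −0.050·ln(0.186) = 0.08410
  −0.001·ln(0.135) = 0.00200
  −0.827·ln(0.071) = 2.18748
  −0.122·ln(0.608) = 0.06070
H(P,Q) = 2.3343 nats.

2.3343 nats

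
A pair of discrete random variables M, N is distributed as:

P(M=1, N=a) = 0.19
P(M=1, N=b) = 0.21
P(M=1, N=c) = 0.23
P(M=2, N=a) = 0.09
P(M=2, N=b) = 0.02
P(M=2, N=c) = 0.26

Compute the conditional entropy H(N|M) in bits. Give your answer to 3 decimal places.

1.396 bits

Chain rule: H(N|M) = H(M,N) − H(M).
Marginals: p(M) = (0.6300, 0.3700), p(N) = (0.2800, 0.2300, 0.4900).
H(M,N) = 2.3465 bits; H(M) = 0.9507 bits.
H(N|M) = 2.3465 − 0.9507 = 1.396 bits.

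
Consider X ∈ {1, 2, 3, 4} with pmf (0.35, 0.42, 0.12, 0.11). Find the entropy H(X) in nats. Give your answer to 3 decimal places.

1.229 nats

H(X) = −Σ p·ln p.
  −(0.35)·ln(0.35) = 0.3674
  −(0.42)·ln(0.42) = 0.3644
  −(0.12)·ln(0.12) = 0.2544
  −(0.11)·ln(0.11) = 0.2428
Sum: 0.3674 + 0.3644 + 0.2544 + 0.2428 = 1.229 nats.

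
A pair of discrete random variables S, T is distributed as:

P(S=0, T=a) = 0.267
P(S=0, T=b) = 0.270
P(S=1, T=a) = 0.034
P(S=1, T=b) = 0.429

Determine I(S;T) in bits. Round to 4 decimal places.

Marginals: p(S) = (0.5370, 0.4630), p(T) = (0.3010, 0.6990).
I(S;T) = H(S) + H(T) − H(S,T).
H(S) = 0.9960, H(T) = 0.8825, H(S,T) = 1.7083.
I(S;T) = 0.9960 + 0.8825 − 1.7083 = 0.1702 bits.

0.1702 bits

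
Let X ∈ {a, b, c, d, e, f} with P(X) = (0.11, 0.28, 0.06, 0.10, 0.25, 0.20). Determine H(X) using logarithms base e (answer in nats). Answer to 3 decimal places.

1.667 nats

H(X) = −Σ p·ln p.
  −(0.11)·ln(0.11) = 0.2428
  −(0.28)·ln(0.28) = 0.3564
  −(0.06)·ln(0.06) = 0.1688
  −(0.10)·ln(0.10) = 0.2303
  −(0.25)·ln(0.25) = 0.3466
  −(0.20)·ln(0.20) = 0.3219
Sum: 0.2428 + 0.3564 + 0.1688 + 0.2303 + 0.3466 + 0.3219 = 1.667 nats.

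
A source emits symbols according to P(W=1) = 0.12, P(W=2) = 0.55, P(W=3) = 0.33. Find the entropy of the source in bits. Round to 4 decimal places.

1.3693 bits

H(W) = −Σ p·log₂ p.
  −(0.12)·log₂(0.12) = 0.36707
  −(0.55)·log₂(0.55) = 0.47437
  −(0.33)·log₂(0.33) = 0.52782
Sum: 0.36707 + 0.47437 + 0.52782 = 1.3693 bits.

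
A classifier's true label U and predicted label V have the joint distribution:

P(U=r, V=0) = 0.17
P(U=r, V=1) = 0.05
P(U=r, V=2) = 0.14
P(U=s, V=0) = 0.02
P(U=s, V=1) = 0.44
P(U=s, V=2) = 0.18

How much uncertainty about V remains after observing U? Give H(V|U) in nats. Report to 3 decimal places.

0.821 nats

Chain rule: H(V|U) = H(U,V) − H(U).
Marginals: p(U) = (0.3600, 0.6400), p(V) = (0.1900, 0.4900, 0.3200).
H(U,V) = 1.4744 nats; H(U) = 0.6534 nats.
H(V|U) = 1.4744 − 0.6534 = 0.821 nats.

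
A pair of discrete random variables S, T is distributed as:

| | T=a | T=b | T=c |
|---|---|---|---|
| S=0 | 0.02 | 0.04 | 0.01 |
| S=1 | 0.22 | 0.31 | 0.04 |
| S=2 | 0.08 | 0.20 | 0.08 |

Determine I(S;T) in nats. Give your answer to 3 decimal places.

0.029 nats

Marginals: p(S) = (0.0700, 0.5700, 0.3600), p(T) = (0.3200, 0.5500, 0.1300).
I(S;T) = H(S) + H(T) − H(S,T).
H(S) = 0.8744, H(T) = 0.9587, H(S,T) = 1.8040.
I(S;T) = 0.8744 + 0.9587 − 1.8040 = 0.029 nats.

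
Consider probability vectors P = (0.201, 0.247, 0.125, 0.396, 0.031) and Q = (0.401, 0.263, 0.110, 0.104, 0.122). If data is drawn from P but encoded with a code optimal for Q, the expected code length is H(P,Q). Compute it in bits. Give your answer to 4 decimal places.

2.5261 bits

H(P,Q) = −Σ p·log₂ q.
  −0.201·log₂(0.401) = 0.26498
  −0.247·log₂(0.263) = 0.47594
  −0.125·log₂(0.110) = 0.39805
  −0.396·log₂(0.104) = 1.29308
  −0.031·log₂(0.122) = 0.09409
H(P,Q) = 2.5261 bits.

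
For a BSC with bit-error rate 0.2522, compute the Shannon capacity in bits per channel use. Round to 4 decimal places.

Binary symmetric channel: C = 1 − h₂(ε) where h₂ is the binary entropy function.
h₂(0.2522) = −0.2522·log₂0.2522 − 0.7478·log₂0.7478 = 0.8147.
C = 1 − 0.8147 = 0.1853 bits per channel use.

0.1853 bits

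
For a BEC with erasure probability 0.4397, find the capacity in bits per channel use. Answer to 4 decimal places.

0.5603 bits

Binary erasure channel: capacity C = 1 − ε.
C = 1 − 0.4397 = 0.5603 bits per channel use.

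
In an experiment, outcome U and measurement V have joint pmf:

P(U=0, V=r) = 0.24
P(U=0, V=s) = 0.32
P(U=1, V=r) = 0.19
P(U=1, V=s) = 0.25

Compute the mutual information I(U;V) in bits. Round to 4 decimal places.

Marginals: p(U) = (0.5600, 0.4400), p(V) = (0.4300, 0.5700).
I(U;V) = H(U) + H(V) − H(U,V).
H(U) = 0.9896, H(V) = 0.9858, H(U,V) = 1.9754.
I(U;V) = 0.9896 + 0.9858 − 1.9754 = 0.0000 bits.

0.0000 bits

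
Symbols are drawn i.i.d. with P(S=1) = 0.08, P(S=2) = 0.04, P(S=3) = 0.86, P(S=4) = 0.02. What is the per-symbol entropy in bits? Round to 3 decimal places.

H(S) = −Σ p·log₂ p.
  −(0.08)·log₂(0.08) = 0.2915
  −(0.04)·log₂(0.04) = 0.1858
  −(0.86)·log₂(0.86) = 0.1871
  −(0.02)·log₂(0.02) = 0.1129
Sum: 0.2915 + 0.1858 + 0.1871 + 0.1129 = 0.777 bits.

0.777 bits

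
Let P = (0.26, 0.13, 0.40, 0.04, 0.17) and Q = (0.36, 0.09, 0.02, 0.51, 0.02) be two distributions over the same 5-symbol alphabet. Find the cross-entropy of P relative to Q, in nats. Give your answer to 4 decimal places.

2.8354 nats

H(P,Q) = −Σ p·ln q.
  −0.26·ln(0.36) = 0.26563
  −0.13·ln(0.09) = 0.31303
  −0.40·ln(0.02) = 1.56481
  −0.04·ln(0.51) = 0.02693
  −0.17·ln(0.02) = 0.66504
H(P,Q) = 2.8354 nats.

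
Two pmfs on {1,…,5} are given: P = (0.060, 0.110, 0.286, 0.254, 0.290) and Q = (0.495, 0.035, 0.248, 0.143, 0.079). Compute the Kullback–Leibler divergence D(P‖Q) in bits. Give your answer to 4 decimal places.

0.8125 bits

D(P‖Q) = Σ p·log₂(p/q).
  0.060·log₂(0.060/0.495) = -0.18266
  0.110·log₂(0.110/0.035) = 0.18173
  0.286·log₂(0.286/0.248) = 0.05882
  0.254·log₂(0.254/0.143) = 0.21052
  0.290·log₂(0.290/0.079) = 0.54408
D(P‖Q) = 0.8125 bits.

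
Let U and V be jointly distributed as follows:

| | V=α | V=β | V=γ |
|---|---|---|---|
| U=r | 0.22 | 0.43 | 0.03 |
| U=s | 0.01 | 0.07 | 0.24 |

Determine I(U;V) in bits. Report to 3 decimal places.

0.417 bits

Marginals: p(U) = (0.6800, 0.3200), p(V) = (0.2300, 0.5000, 0.2700).
I(U;V) = H(U) + H(V) − H(U,V).
H(U) = 0.9044, H(V) = 1.4977, H(U,V) = 1.9850.
I(U;V) = 0.9044 + 1.4977 − 1.9850 = 0.417 bits.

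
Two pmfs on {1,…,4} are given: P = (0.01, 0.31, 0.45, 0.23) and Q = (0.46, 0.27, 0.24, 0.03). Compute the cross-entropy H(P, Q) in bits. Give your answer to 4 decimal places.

H(P,Q) = −Σ p·log₂ q.
  −0.01·log₂(0.46) = 0.01120
  −0.31·log₂(0.27) = 0.58558
  −0.45·log₂(0.24) = 0.92650
  −0.23·log₂(0.03) = 1.16355
H(P,Q) = 2.6868 bits.

2.6868 bits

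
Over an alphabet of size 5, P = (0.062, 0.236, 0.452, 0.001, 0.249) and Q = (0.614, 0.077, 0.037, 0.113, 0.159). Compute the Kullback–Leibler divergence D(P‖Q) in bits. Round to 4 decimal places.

D(P‖Q) = Σ p·log₂(p/q).
  0.062·log₂(0.062/0.614) = -0.20509
  0.236·log₂(0.236/0.077) = 0.38134
  0.452·log₂(0.452/0.037) = 1.63205
  0.001·log₂(0.001/0.113) = -0.00682
  0.249·log₂(0.249/0.159) = 0.16113
D(P‖Q) = 1.9626 bits.

1.9626 bits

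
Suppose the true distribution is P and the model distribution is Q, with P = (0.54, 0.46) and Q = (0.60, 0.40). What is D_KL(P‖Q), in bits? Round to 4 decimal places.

D(P‖Q) = Σ p·log₂(p/q).
  0.54·log₂(0.54/0.60) = -0.08208
  0.46·log₂(0.46/0.40) = 0.09275
D(P‖Q) = 0.0107 bits.

0.0107 bits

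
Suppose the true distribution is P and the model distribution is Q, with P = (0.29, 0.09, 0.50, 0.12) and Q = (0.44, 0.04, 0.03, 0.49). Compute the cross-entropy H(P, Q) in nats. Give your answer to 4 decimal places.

H(P,Q) = −Σ p·ln q.
  −0.29·ln(0.44) = 0.23808
  −0.09·ln(0.04) = 0.28970
  −0.50·ln(0.03) = 1.75328
  −0.12·ln(0.49) = 0.08560
H(P,Q) = 2.3667 nats.

2.3667 nats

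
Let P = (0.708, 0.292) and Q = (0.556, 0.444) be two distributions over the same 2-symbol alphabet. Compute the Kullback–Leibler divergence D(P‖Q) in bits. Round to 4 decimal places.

0.0703 bits

D(P‖Q) = Σ p·log₂(p/q).
  0.708·log₂(0.708/0.556) = 0.24685
  0.292·log₂(0.292/0.444) = -0.17654
D(P‖Q) = 0.0703 bits.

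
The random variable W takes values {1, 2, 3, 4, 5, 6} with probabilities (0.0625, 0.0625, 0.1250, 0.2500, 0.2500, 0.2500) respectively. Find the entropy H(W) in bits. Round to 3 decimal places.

2.375 bits

H(W) = −Σ p·log₂ p.
  −(0.0625)·log₂(0.0625) = 0.2500
  −(0.0625)·log₂(0.0625) = 0.2500
  −(0.1250)·log₂(0.1250) = 0.3750
  −(0.2500)·log₂(0.2500) = 0.5000
  −(0.2500)·log₂(0.2500) = 0.5000
  −(0.2500)·log₂(0.2500) = 0.5000
Sum: 0.2500 + 0.2500 + 0.3750 + 0.5000 + 0.5000 + 0.5000 = 2.375 bits.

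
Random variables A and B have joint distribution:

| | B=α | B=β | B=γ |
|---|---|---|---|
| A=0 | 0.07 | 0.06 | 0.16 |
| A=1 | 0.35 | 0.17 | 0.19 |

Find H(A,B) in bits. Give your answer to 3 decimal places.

2.355 bits

H(A,B) = −Σ p(x,y)·log₂ p(x,y) over all 6 cells.
  cell (0,α): −0.07·log₂0.07 = 0.2686
  cell (0,β): −0.06·log₂0.06 = 0.2435
  cell (0,γ): −0.16·log₂0.16 = 0.4230
  cell (1,α): −0.35·log₂0.35 = 0.5301
  cell (1,β): −0.17·log₂0.17 = 0.4346
  cell (1,γ): −0.19·log₂0.19 = 0.4552
Sum = 2.355 bits.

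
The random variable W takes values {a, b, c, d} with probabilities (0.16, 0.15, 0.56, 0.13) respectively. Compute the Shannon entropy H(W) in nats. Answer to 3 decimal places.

H(W) = −Σ p·ln p.
  −(0.16)·ln(0.16) = 0.2932
  −(0.15)·ln(0.15) = 0.2846
  −(0.56)·ln(0.56) = 0.3247
  −(0.13)·ln(0.13) = 0.2652
Sum: 0.2932 + 0.2846 + 0.3247 + 0.2652 = 1.168 nats.

1.168 nats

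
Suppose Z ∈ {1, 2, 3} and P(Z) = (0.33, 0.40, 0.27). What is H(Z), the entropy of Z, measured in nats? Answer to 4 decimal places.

1.0859 nats

H(Z) = −Σ p·ln p.
  −(0.33)·ln(0.33) = 0.36586
  −(0.40)·ln(0.40) = 0.36652
  −(0.27)·ln(0.27) = 0.35352
Sum: 0.36586 + 0.36652 + 0.35352 = 1.0859 nats.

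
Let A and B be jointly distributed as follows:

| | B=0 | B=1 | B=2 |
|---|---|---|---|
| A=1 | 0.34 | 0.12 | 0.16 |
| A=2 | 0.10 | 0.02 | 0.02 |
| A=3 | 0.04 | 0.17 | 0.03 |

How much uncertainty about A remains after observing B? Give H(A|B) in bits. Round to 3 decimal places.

1.144 bits

Marginals: p(A) = (0.6200, 0.1400, 0.2400), p(B) = (0.4800, 0.3100, 0.2100).
H(A|B) = Σ p(B) · H(A|B=·).
  B=0: p=0.4800, H(A|B=0) = 1.1226
  B=1: p=0.3100, H(A|B=1) = 1.2604
  B=2: p=0.2100, H(A|B=2) = 1.0230
Weighted sum = 1.144 bits.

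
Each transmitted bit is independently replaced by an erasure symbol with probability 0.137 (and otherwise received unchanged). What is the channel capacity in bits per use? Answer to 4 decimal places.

0.8630 bits

Binary erasure channel: capacity C = 1 − ε.
C = 1 − 0.137 = 0.8630 bits per channel use.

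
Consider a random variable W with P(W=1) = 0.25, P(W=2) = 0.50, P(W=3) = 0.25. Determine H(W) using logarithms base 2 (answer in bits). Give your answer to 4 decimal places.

H(W) = −Σ p·log₂ p.
  −(0.25)·log₂(0.25) = 0.50000
  −(0.50)·log₂(0.50) = 0.50000
  −(0.25)·log₂(0.25) = 0.50000
Sum: 0.50000 + 0.50000 + 0.50000 = 1.5000 bits.

1.5000 bits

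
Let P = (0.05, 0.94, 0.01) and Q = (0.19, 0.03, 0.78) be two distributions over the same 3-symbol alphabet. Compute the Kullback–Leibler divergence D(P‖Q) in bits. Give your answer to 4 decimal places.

D(P‖Q) = Σ p·log₂(p/q).
  0.05·log₂(0.05/0.19) = -0.09630
  0.94·log₂(0.94/0.03) = 4.67145
  0.01·log₂(0.01/0.78) = -0.06285
D(P‖Q) = 4.5123 bits.

4.5123 bits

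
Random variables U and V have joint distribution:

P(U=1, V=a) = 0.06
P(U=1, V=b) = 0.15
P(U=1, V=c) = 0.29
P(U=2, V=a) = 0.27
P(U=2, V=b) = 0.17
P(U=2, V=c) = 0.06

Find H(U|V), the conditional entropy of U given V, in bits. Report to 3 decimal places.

0.776 bits

Marginals: p(U) = (0.5000, 0.5000), p(V) = (0.3300, 0.3200, 0.3500).
H(U|V) = Σ p(V) · H(U|V=·).
  V=a: p=0.3300, H(U|V=a) = 0.6840
  V=b: p=0.3200, H(U|V=b) = 0.9972
  V=c: p=0.3500, H(U|V=c) = 0.6610
Weighted sum = 0.776 bits.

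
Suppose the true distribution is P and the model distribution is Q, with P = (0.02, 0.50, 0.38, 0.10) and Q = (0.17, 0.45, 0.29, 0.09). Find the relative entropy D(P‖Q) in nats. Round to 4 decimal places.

D(P‖Q) = Σ p·ln(p/q).
  0.02·ln(0.02/0.17) = -0.04280
  0.50·ln(0.50/0.45) = 0.05268
  0.38·ln(0.38/0.29) = 0.10271
  0.10·ln(0.10/0.09) = 0.01054
D(P‖Q) = 0.1231 nats.

0.1231 nats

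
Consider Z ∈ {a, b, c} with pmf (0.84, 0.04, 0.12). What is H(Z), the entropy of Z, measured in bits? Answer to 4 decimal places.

H(Z) = −Σ p·log₂ p.
  −(0.84)·log₂(0.84) = 0.21129
  −(0.04)·log₂(0.04) = 0.18575
  −(0.12)·log₂(0.12) = 0.36707
Sum: 0.21129 + 0.18575 + 0.36707 = 0.7641 bits.

0.7641 bits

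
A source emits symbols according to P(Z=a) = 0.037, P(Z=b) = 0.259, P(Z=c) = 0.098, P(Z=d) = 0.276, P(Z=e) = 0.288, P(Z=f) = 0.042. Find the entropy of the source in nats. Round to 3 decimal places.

1.546 nats

H(Z) = −Σ p·ln p.
  −(0.037)·ln(0.037) = 0.1220
  −(0.259)·ln(0.259) = 0.3499
  −(0.098)·ln(0.098) = 0.2276
  −(0.276)·ln(0.276) = 0.3553
  −(0.288)·ln(0.288) = 0.3585
  −(0.042)·ln(0.042) = 0.1331
Sum: 0.1220 + 0.3499 + 0.2276 + 0.3553 + 0.3585 + 0.1331 = 1.546 nats.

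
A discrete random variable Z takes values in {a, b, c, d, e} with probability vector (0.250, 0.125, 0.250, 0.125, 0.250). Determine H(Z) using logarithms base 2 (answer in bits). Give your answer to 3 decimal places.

2.250 bits

H(Z) = −Σ p·log₂ p.
  −(0.250)·log₂(0.250) = 0.5000
  −(0.125)·log₂(0.125) = 0.3750
  −(0.250)·log₂(0.250) = 0.5000
  −(0.125)·log₂(0.125) = 0.3750
  −(0.250)·log₂(0.250) = 0.5000
Sum: 0.5000 + 0.3750 + 0.5000 + 0.3750 + 0.5000 = 2.250 bits.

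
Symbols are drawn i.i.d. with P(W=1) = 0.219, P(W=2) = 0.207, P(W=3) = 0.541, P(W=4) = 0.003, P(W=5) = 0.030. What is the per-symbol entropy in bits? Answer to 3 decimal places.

H(W) = −Σ p·log₂ p.
  −(0.219)·log₂(0.219) = 0.4798
  −(0.207)·log₂(0.207) = 0.4704
  −(0.541)·log₂(0.541) = 0.4795
  −(0.003)·log₂(0.003) = 0.0251
  −(0.030)·log₂(0.030) = 0.1518
Sum: 0.4798 + 0.4704 + 0.4795 + 0.0251 + 0.1518 = 1.607 bits.

1.607 bits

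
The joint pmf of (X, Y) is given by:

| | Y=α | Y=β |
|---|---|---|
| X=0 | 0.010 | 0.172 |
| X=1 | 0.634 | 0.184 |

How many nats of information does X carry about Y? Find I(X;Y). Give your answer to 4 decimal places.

Marginals: p(X) = (0.1820, 0.8180), p(Y) = (0.6440, 0.3560).
I(X;Y) = H(X) + H(Y) − H(X,Y).
H(X) = 0.4744, H(Y) = 0.6511, H(X,Y) = 0.9492.
I(X;Y) = 0.4744 + 0.6511 − 0.9492 = 0.1763 nats.

0.1763 nats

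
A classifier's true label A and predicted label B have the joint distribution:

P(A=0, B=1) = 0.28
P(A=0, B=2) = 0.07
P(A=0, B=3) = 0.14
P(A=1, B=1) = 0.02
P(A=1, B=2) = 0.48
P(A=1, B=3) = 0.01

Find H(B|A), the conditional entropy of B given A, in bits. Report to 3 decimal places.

0.868 bits

Marginals: p(A) = (0.4900, 0.5100), p(B) = (0.3000, 0.5500, 0.1500).
H(B|A) = Σ p(A) · H(B|A=·).
  A=0: p=0.4900, H(B|A=0) = 1.3788
  A=1: p=0.5100, H(B|A=1) = 0.3768
Weighted sum = 0.868 bits.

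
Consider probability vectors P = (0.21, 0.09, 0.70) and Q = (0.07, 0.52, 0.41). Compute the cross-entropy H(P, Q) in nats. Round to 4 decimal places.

H(P,Q) = −Σ p·ln q.
  −0.21·ln(0.07) = 0.55844
  −0.09·ln(0.52) = 0.05885
  −0.70·ln(0.41) = 0.62412
H(P,Q) = 1.2414 nats.

1.2414 nats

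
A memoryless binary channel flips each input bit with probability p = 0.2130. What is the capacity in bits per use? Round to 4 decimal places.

Binary symmetric channel: C = 1 − h₂(ε) where h₂ is the binary entropy function.
h₂(0.2130) = −0.2130·log₂0.2130 − 0.7870·log₂0.7870 = 0.7472.
C = 1 − 0.7472 = 0.2528 bits per channel use.

0.2528 bits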